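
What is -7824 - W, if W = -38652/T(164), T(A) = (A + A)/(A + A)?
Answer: 30828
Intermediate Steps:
T(A) = 1 (T(A) = (2*A)/((2*A)) = (2*A)*(1/(2*A)) = 1)
W = -38652 (W = -38652/1 = -38652*1 = -38652)
-7824 - W = -7824 - 1*(-38652) = -7824 + 38652 = 30828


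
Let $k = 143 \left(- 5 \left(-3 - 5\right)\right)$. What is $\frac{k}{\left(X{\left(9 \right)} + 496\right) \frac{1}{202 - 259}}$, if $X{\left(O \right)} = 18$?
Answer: $- \frac{163020}{257} \approx -634.32$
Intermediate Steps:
$k = 5720$ ($k = 143 \left(\left(-5\right) \left(-8\right)\right) = 143 \cdot 40 = 5720$)
$\frac{k}{\left(X{\left(9 \right)} + 496\right) \frac{1}{202 - 259}} = \frac{5720}{\left(18 + 496\right) \frac{1}{202 - 259}} = \frac{5720}{514 \frac{1}{-57}} = \frac{5720}{514 \left(- \frac{1}{57}\right)} = \frac{5720}{- \frac{514}{57}} = 5720 \left(- \frac{57}{514}\right) = - \frac{163020}{257}$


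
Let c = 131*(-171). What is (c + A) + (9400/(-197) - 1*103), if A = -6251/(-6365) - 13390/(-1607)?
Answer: -2390711043819/106053965 ≈ -22542.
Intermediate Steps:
A = 5014353/538345 (A = -6251*(-1/6365) - 13390*(-1/1607) = 329/335 + 13390/1607 = 5014353/538345 ≈ 9.3144)
c = -22401
(c + A) + (9400/(-197) - 1*103) = (-22401 + 5014353/538345) + (9400/(-197) - 1*103) = -12054451992/538345 + (9400*(-1/197) - 103) = -12054451992/538345 + (-9400/197 - 103) = -12054451992/538345 - 29691/197 = -2390711043819/106053965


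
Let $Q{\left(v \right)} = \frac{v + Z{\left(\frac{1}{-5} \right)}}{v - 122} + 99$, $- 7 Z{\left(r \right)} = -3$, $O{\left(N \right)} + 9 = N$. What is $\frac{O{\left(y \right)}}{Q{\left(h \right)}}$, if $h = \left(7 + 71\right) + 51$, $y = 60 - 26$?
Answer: $\frac{1225}{5757} \approx 0.21278$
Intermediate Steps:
$y = 34$ ($y = 60 - 26 = 34$)
$O{\left(N \right)} = -9 + N$
$Z{\left(r \right)} = \frac{3}{7}$ ($Z{\left(r \right)} = \left(- \frac{1}{7}\right) \left(-3\right) = \frac{3}{7}$)
$h = 129$ ($h = 78 + 51 = 129$)
$Q{\left(v \right)} = 99 + \frac{\frac{3}{7} + v}{-122 + v}$ ($Q{\left(v \right)} = \frac{v + \frac{3}{7}}{v - 122} + 99 = \frac{\frac{3}{7} + v}{-122 + v} + 99 = 99 + \frac{\frac{3}{7} + v}{-122 + v}$)
$\frac{O{\left(y \right)}}{Q{\left(h \right)}} = \frac{-9 + 34}{\frac{1}{7} \frac{1}{-122 + 129} \left(-84543 + 700 \cdot 129\right)} = \frac{25}{\frac{1}{7} \cdot \frac{1}{7} \left(-84543 + 90300\right)} = \frac{25}{\frac{1}{7} \cdot \frac{1}{7} \cdot 5757} = \frac{25}{\frac{5757}{49}} = 25 \cdot \frac{49}{5757} = \frac{1225}{5757}$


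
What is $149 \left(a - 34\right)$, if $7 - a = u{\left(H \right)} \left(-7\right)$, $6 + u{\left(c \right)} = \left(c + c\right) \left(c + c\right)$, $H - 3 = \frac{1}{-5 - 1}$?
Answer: $\frac{208898}{9} \approx 23211.0$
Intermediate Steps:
$H = \frac{17}{6}$ ($H = 3 + \frac{1}{-5 - 1} = 3 + \frac{1}{-6} = 3 - \frac{1}{6} = \frac{17}{6} \approx 2.8333$)
$u{\left(c \right)} = -6 + 4 c^{2}$ ($u{\left(c \right)} = -6 + \left(c + c\right) \left(c + c\right) = -6 + 2 c 2 c = -6 + 4 c^{2}$)
$a = \frac{1708}{9}$ ($a = 7 - \left(-6 + 4 \left(\frac{17}{6}\right)^{2}\right) \left(-7\right) = 7 - \left(-6 + 4 \cdot \frac{289}{36}\right) \left(-7\right) = 7 - \left(-6 + \frac{289}{9}\right) \left(-7\right) = 7 - \frac{235}{9} \left(-7\right) = 7 - - \frac{1645}{9} = 7 + \frac{1645}{9} = \frac{1708}{9} \approx 189.78$)
$149 \left(a - 34\right) = 149 \left(\frac{1708}{9} - 34\right) = 149 \cdot \frac{1402}{9} = \frac{208898}{9}$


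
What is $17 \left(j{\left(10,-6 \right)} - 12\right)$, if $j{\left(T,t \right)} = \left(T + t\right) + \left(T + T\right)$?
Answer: $204$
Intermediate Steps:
$j{\left(T,t \right)} = t + 3 T$ ($j{\left(T,t \right)} = \left(T + t\right) + 2 T = t + 3 T$)
$17 \left(j{\left(10,-6 \right)} - 12\right) = 17 \left(\left(-6 + 3 \cdot 10\right) - 12\right) = 17 \left(\left(-6 + 30\right) - 12\right) = 17 \left(24 - 12\right) = 17 \cdot 12 = 204$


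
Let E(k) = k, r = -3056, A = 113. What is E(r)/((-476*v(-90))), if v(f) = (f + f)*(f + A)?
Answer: -191/123165 ≈ -0.0015508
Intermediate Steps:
v(f) = 2*f*(113 + f) (v(f) = (f + f)*(f + 113) = (2*f)*(113 + f) = 2*f*(113 + f))
E(r)/((-476*v(-90))) = -3056*1/(85680*(113 - 90)) = -3056/((-952*(-90)*23)) = -3056/((-476*(-4140))) = -3056/1970640 = -3056*1/1970640 = -191/123165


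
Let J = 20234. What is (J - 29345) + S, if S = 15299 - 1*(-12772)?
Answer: 18960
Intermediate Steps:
S = 28071 (S = 15299 + 12772 = 28071)
(J - 29345) + S = (20234 - 29345) + 28071 = -9111 + 28071 = 18960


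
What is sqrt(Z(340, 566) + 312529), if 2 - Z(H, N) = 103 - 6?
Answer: sqrt(312434) ≈ 558.96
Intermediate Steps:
Z(H, N) = -95 (Z(H, N) = 2 - (103 - 6) = 2 - 1*97 = 2 - 97 = -95)
sqrt(Z(340, 566) + 312529) = sqrt(-95 + 312529) = sqrt(312434)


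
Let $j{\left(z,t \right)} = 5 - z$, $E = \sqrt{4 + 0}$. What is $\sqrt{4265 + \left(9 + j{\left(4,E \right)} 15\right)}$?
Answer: $\sqrt{4289} \approx 65.49$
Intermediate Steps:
$E = 2$ ($E = \sqrt{4} = 2$)
$\sqrt{4265 + \left(9 + j{\left(4,E \right)} 15\right)} = \sqrt{4265 + \left(9 + \left(5 - 4\right) 15\right)} = \sqrt{4265 + \left(9 + 1 \cdot 15\right)} = \sqrt{4265 + \left(9 + 15\right)} = \sqrt{4265 + 24} = \sqrt{4289}$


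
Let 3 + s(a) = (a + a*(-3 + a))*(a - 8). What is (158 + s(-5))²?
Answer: 90000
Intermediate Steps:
s(a) = -3 + (-8 + a)*(a + a*(-3 + a)) (s(a) = -3 + (a + a*(-3 + a))*(a - 8) = -3 + (a + a*(-3 + a))*(-8 + a) = -3 + (-8 + a)*(a + a*(-3 + a)))
(158 + s(-5))² = (158 + (-3 + (-5)³ - 10*(-5)² + 16*(-5)))² = (158 + (-3 - 125 - 10*25 - 80))² = (158 + (-3 - 125 - 250 - 80))² = (158 - 458)² = (-300)² = 90000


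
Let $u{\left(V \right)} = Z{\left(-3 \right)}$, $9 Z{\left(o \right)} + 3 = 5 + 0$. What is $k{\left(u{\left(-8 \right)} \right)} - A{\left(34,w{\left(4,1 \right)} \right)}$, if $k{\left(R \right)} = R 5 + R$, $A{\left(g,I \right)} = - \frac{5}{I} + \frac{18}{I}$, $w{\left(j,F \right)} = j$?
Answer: $- \frac{23}{12} \approx -1.9167$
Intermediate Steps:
$Z{\left(o \right)} = \frac{2}{9}$ ($Z{\left(o \right)} = - \frac{1}{3} + \frac{5 + 0}{9} = - \frac{1}{3} + \frac{1}{9} \cdot 5 = - \frac{1}{3} + \frac{5}{9} = \frac{2}{9}$)
$u{\left(V \right)} = \frac{2}{9}$
$A{\left(g,I \right)} = \frac{13}{I}$
$k{\left(R \right)} = 6 R$ ($k{\left(R \right)} = 5 R + R = 6 R$)
$k{\left(u{\left(-8 \right)} \right)} - A{\left(34,w{\left(4,1 \right)} \right)} = 6 \cdot \frac{2}{9} - \frac{13}{4} = \frac{4}{3} - 13 \cdot \frac{1}{4} = \frac{4}{3} - \frac{13}{4} = - \frac{23}{12}$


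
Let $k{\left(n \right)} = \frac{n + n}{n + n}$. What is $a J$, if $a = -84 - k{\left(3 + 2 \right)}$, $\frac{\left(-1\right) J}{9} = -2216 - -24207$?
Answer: $16823115$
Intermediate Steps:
$k{\left(n \right)} = 1$ ($k{\left(n \right)} = \frac{2 n}{2 n} = 2 n \frac{1}{2 n} = 1$)
$J = -197919$ ($J = - 9 \left(-2216 - -24207\right) = - 9 \left(-2216 + 24207\right) = \left(-9\right) 21991 = -197919$)
$a = -85$ ($a = -84 - 1 = -85$)
$a J = \left(-85\right) \left(-197919\right) = 16823115$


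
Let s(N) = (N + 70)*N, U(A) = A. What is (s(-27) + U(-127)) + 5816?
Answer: 4528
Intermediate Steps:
s(N) = N*(70 + N) (s(N) = (70 + N)*N = N*(70 + N))
(s(-27) + U(-127)) + 5816 = (-27*(70 - 27) - 127) + 5816 = (-27*43 - 127) + 5816 = (-1161 - 127) + 5816 = -1288 + 5816 = 4528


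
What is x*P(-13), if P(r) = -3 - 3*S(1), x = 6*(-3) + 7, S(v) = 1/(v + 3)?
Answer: 165/4 ≈ 41.250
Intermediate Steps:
S(v) = 1/(3 + v)
x = -11 (x = -18 + 7 = -11)
P(r) = -15/4 (P(r) = -3 - 3/(3 + 1) = -3 - 3/4 = -3 - 3*¼ = -3 - ¾ = -15/4)
x*P(-13) = -11*(-15/4) = 165/4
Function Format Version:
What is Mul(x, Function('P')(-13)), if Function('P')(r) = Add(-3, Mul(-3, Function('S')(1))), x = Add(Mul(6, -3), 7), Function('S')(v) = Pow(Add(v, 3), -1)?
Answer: Rational(165, 4) ≈ 41.250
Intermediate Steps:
Function('S')(v) = Pow(Add(3, v), -1)
x = -11 (x = Add(-18, 7) = -11)
Function('P')(r) = Rational(-15, 4) (Function('P')(r) = Add(-3, Mul(-3, Pow(Add(3, 1), -1))) = Add(-3, Mul(-3, Pow(4, -1))) = Add(-3, Mul(-3, Rational(1, 4))) = Add(-3, Rational(-3, 4)) = Rational(-15, 4))
Mul(x, Function('P')(-13)) = Mul(-11, Rational(-15, 4)) = Rational(165, 4)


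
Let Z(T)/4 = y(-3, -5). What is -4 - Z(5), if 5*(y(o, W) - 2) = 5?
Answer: -16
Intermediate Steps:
y(o, W) = 3 (y(o, W) = 2 + (⅕)*5 = 2 + 1 = 3)
Z(T) = 12 (Z(T) = 4*3 = 12)
-4 - Z(5) = -4 - 1*12 = -4 - 12 = -16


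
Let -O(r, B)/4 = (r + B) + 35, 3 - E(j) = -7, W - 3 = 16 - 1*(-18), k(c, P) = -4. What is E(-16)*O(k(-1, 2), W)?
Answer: -2720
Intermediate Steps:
W = 37 (W = 3 + (16 - 1*(-18)) = 3 + (16 + 18) = 3 + 34 = 37)
E(j) = 10 (E(j) = 3 - 1*(-7) = 3 + 7 = 10)
O(r, B) = -140 - 4*B - 4*r (O(r, B) = -4*((r + B) + 35) = -4*((B + r) + 35) = -4*(35 + B + r) = -140 - 4*B - 4*r)
E(-16)*O(k(-1, 2), W) = 10*(-140 - 4*37 - 4*(-4)) = 10*(-140 - 148 + 16) = 10*(-272) = -2720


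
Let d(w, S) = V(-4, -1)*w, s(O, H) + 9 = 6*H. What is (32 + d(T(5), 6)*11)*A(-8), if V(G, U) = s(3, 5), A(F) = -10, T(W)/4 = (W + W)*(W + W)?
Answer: -924320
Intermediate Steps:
s(O, H) = -9 + 6*H
T(W) = 16*W² (T(W) = 4*((W + W)*(W + W)) = 4*((2*W)*(2*W)) = 4*(4*W²) = 16*W²)
V(G, U) = 21 (V(G, U) = -9 + 6*5 = -9 + 30 = 21)
d(w, S) = 21*w
(32 + d(T(5), 6)*11)*A(-8) = (32 + (21*(16*5²))*11)*(-10) = (32 + (21*(16*25))*11)*(-10) = (32 + (21*400)*11)*(-10) = (32 + 8400*11)*(-10) = (32 + 92400)*(-10) = 92432*(-10) = -924320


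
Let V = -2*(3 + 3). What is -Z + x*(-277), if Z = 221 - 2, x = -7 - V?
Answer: -1604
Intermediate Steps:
V = -12 (V = -2*6 = -12)
x = 5 (x = -7 - 1*(-12) = -7 + 12 = 5)
Z = 219
-Z + x*(-277) = -1*219 + 5*(-277) = -219 - 1385 = -1604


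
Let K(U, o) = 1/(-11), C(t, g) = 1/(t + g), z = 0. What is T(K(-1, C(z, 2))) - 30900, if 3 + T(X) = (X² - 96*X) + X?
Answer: -3738217/121 ≈ -30894.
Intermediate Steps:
C(t, g) = 1/(g + t)
K(U, o) = -1/11
T(X) = -3 + X² - 95*X (T(X) = -3 + ((X² - 96*X) + X) = -3 + (X² - 95*X) = -3 + X² - 95*X)
T(K(-1, C(z, 2))) - 30900 = (-3 + (-1/11)² - 95*(-1/11)) - 30900 = (-3 + 1/121 + 95/11) - 30900 = 683/121 - 30900 = -3738217/121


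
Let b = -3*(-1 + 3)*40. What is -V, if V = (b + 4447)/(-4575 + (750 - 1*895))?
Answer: 4207/4720 ≈ 0.89131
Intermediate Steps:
b = -240 (b = -3*2*40 = -6*40 = -240)
V = -4207/4720 (V = (-240 + 4447)/(-4575 + (750 - 1*895)) = 4207/(-4575 + (750 - 895)) = 4207/(-4575 - 145) = 4207/(-4720) = 4207*(-1/4720) = -4207/4720 ≈ -0.89131)
-V = -1*(-4207/4720) = 4207/4720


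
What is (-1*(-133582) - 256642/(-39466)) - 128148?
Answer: 107357443/19733 ≈ 5440.5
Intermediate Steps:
(-1*(-133582) - 256642/(-39466)) - 128148 = (133582 - 256642*(-1/39466)) - 128148 = (133582 + 128321/19733) - 128148 = 2636101927/19733 - 128148 = 107357443/19733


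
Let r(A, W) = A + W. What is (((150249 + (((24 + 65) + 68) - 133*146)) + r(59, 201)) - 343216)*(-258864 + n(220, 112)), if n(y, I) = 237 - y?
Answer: 54867280896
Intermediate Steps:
(((150249 + (((24 + 65) + 68) - 133*146)) + r(59, 201)) - 343216)*(-258864 + n(220, 112)) = (((150249 + (((24 + 65) + 68) - 133*146)) + (59 + 201)) - 343216)*(-258864 + (237 - 1*220)) = (((150249 + ((89 + 68) - 19418)) + 260) - 343216)*(-258864 + (237 - 220)) = (((150249 + (157 - 19418)) + 260) - 343216)*(-258864 + 17) = (((150249 - 19261) + 260) - 343216)*(-258847) = ((130988 + 260) - 343216)*(-258847) = (131248 - 343216)*(-258847) = -211968*(-258847) = 54867280896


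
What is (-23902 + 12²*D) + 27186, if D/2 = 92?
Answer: 29780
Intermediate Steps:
D = 184 (D = 2*92 = 184)
(-23902 + 12²*D) + 27186 = (-23902 + 12²*184) + 27186 = (-23902 + 144*184) + 27186 = (-23902 + 26496) + 27186 = 2594 + 27186 = 29780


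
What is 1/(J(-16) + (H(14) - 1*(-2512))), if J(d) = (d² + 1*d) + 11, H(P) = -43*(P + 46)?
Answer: 1/183 ≈ 0.0054645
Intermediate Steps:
H(P) = -1978 - 43*P (H(P) = -43*(46 + P) = -1978 - 43*P)
J(d) = 11 + d + d² (J(d) = (d² + d) + 11 = (d + d²) + 11 = 11 + d + d²)
1/(J(-16) + (H(14) - 1*(-2512))) = 1/((11 - 16 + (-16)²) + ((-1978 - 43*14) - 1*(-2512))) = 1/((11 - 16 + 256) + ((-1978 - 602) + 2512)) = 1/(251 + (-2580 + 2512)) = 1/(251 - 68) = 1/183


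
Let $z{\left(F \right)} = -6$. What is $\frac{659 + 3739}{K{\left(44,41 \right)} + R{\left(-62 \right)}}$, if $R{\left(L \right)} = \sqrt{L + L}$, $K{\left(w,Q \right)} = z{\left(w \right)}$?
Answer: $- \frac{6597}{40} - \frac{2199 i \sqrt{31}}{40} \approx -164.93 - 306.09 i$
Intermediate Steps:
$K{\left(w,Q \right)} = -6$
$R{\left(L \right)} = \sqrt{2} \sqrt{L}$ ($R{\left(L \right)} = \sqrt{2 L} = \sqrt{2} \sqrt{L}$)
$\frac{659 + 3739}{K{\left(44,41 \right)} + R{\left(-62 \right)}} = \frac{659 + 3739}{-6 + \sqrt{2} \sqrt{-62}} = \frac{4398}{-6 + \sqrt{2} i \sqrt{62}} = \frac{4398}{-6 + 2 i \sqrt{31}}$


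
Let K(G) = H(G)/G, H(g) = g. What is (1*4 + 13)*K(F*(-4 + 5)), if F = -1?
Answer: 17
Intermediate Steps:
K(G) = 1 (K(G) = G/G = 1)
(1*4 + 13)*K(F*(-4 + 5)) = (1*4 + 13)*1 = (4 + 13)*1 = 17*1 = 17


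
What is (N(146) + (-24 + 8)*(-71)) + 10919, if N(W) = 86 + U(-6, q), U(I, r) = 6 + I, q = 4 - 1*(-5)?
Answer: 12141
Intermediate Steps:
q = 9 (q = 4 + 5 = 9)
N(W) = 86 (N(W) = 86 + (6 - 6) = 86 + 0 = 86)
(N(146) + (-24 + 8)*(-71)) + 10919 = (86 + (-24 + 8)*(-71)) + 10919 = (86 - 16*(-71)) + 10919 = (86 + 1136) + 10919 = 1222 + 10919 = 12141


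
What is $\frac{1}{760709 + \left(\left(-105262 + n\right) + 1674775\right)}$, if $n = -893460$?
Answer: $\frac{1}{1436762} \approx 6.9601 \cdot 10^{-7}$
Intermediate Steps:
$\frac{1}{760709 + \left(\left(-105262 + n\right) + 1674775\right)} = \frac{1}{760709 + \left(\left(-105262 - 893460\right) + 1674775\right)} = \frac{1}{760709 + \left(-998722 + 1674775\right)} = \frac{1}{760709 + 676053} = \frac{1}{1436762}$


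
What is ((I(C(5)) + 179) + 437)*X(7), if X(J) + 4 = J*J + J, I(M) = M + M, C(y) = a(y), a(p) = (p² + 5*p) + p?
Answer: 37752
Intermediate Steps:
a(p) = p² + 6*p
C(y) = y*(6 + y)
I(M) = 2*M
X(J) = -4 + J + J² (X(J) = -4 + (J*J + J) = -4 + (J² + J) = -4 + (J + J²) = -4 + J + J²)
((I(C(5)) + 179) + 437)*X(7) = ((2*(5*(6 + 5)) + 179) + 437)*(-4 + 7 + 7²) = ((2*(5*11) + 179) + 437)*(-4 + 7 + 49) = ((2*55 + 179) + 437)*52 = ((110 + 179) + 437)*52 = (289 + 437)*52 = 726*52 = 37752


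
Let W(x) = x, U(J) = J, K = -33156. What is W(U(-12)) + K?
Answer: -33168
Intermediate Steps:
W(U(-12)) + K = -12 - 33156 = -33168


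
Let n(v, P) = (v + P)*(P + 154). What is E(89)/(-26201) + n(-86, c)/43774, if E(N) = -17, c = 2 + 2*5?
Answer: -160554463/573461287 ≈ -0.27997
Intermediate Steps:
c = 12 (c = 2 + 10 = 12)
n(v, P) = (154 + P)*(P + v) (n(v, P) = (P + v)*(154 + P) = (154 + P)*(P + v))
E(89)/(-26201) + n(-86, c)/43774 = -17/(-26201) + (12² + 154*12 + 154*(-86) + 12*(-86))/43774 = -17*(-1/26201) + (144 + 1848 - 13244 - 1032)*(1/43774) = 17/26201 - 12284*1/43774 = 17/26201 - 6142/21887 = -160554463/573461287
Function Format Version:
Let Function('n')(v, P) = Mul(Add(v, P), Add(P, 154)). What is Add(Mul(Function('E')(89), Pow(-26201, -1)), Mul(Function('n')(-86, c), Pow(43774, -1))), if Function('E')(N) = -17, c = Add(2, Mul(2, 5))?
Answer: Rational(-160554463, 573461287) ≈ -0.27997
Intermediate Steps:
c = 12 (c = Add(2, 10) = 12)
Function('n')(v, P) = Mul(Add(154, P), Add(P, v)) (Function('n')(v, P) = Mul(Add(P, v), Add(154, P)) = Mul(Add(154, P), Add(P, v)))
Add(Mul(Function('E')(89), Pow(-26201, -1)), Mul(Function('n')(-86, c), Pow(43774, -1))) = Add(Mul(-17, Pow(-26201, -1)), Mul(Add(Pow(12, 2), Mul(154, 12), Mul(154, -86), Mul(12, -86)), Pow(43774, -1))) = Add(Mul(-17, Rational(-1, 26201)), Mul(Add(144, 1848, -13244, -1032), Rational(1, 43774))) = Add(Rational(17, 26201), Mul(-12284, Rational(1, 43774))) = Add(Rational(17, 26201), Rational(-6142, 21887)) = Rational(-160554463, 573461287)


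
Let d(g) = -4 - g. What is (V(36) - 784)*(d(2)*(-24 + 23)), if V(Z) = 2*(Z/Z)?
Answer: -4692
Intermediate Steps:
V(Z) = 2 (V(Z) = 2*1 = 2)
(V(36) - 784)*(d(2)*(-24 + 23)) = (2 - 784)*((-4 - 1*2)*(-24 + 23)) = -782*(-4 - 2)*(-1) = -(-4692)*(-1) = -782*6 = -4692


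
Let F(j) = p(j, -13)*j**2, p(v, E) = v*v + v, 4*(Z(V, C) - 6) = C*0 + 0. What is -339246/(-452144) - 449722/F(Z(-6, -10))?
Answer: -1810947893/6103944 ≈ -296.69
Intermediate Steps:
Z(V, C) = 6 (Z(V, C) = 6 + (C*0 + 0)/4 = 6 + (0 + 0)/4 = 6 + (1/4)*0 = 6 + 0 = 6)
p(v, E) = v + v**2 (p(v, E) = v**2 + v = v + v**2)
F(j) = j**3*(1 + j) (F(j) = (j*(1 + j))*j**2 = j**3*(1 + j))
-339246/(-452144) - 449722/F(Z(-6, -10)) = -339246/(-452144) - 449722*1/(216*(1 + 6)) = -339246*(-1/452144) - 449722/(216*7) = 169623/226072 - 449722/1512 = 169623/226072 - 449722*1/1512 = 169623/226072 - 32123/108 = -1810947893/6103944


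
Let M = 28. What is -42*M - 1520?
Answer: -2696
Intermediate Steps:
-42*M - 1520 = -42*28 - 1520 = -1176 - 1520 = -2696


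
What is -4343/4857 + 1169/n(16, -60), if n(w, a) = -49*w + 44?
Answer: -8891653/3594180 ≈ -2.4739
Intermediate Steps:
n(w, a) = 44 - 49*w
-4343/4857 + 1169/n(16, -60) = -4343/4857 + 1169/(44 - 49*16) = -4343*1/4857 + 1169/(44 - 784) = -4343/4857 + 1169/(-740) = -4343/4857 + 1169*(-1/740) = -4343/4857 - 1169/740 = -8891653/3594180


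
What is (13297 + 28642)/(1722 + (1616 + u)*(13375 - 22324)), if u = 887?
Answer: -41939/22397625 ≈ -0.0018725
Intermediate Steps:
(13297 + 28642)/(1722 + (1616 + u)*(13375 - 22324)) = (13297 + 28642)/(1722 + (1616 + 887)*(13375 - 22324)) = 41939/(1722 + 2503*(-8949)) = 41939/(1722 - 22399347) = 41939/(-22397625) = 41939*(-1/22397625) = -41939/22397625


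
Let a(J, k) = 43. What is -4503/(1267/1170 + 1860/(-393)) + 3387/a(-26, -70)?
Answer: 31572282531/24055189 ≈ 1312.5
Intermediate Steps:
-4503/(1267/1170 + 1860/(-393)) + 3387/a(-26, -70) = -4503/(1267/1170 + 1860/(-393)) + 3387/43 = -4503/(1267*(1/1170) + 1860*(-1/393)) + 3387*(1/43) = -4503/(1267/1170 - 620/131) + 3387/43 = -4503/(-559423/153270) + 3387/43 = -4503*(-153270/559423) + 3387/43 = 690174810/559423 + 3387/43 = 31572282531/24055189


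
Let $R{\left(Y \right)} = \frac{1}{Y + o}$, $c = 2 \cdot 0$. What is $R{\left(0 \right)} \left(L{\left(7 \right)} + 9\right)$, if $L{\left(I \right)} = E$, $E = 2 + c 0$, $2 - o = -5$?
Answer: $\frac{11}{7} \approx 1.5714$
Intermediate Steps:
$o = 7$ ($o = 2 - -5 = 2 + 5 = 7$)
$c = 0$
$E = 2$ ($E = 2 + 0 \cdot 0 = 2 + 0 = 2$)
$R{\left(Y \right)} = \frac{1}{7 + Y}$ ($R{\left(Y \right)} = \frac{1}{Y + 7} = \frac{1}{7 + Y}$)
$L{\left(I \right)} = 2$
$R{\left(0 \right)} \left(L{\left(7 \right)} + 9\right) = \frac{2 + 9}{7 + 0} = \frac{1}{7} \cdot 11 = \frac{11}{7}$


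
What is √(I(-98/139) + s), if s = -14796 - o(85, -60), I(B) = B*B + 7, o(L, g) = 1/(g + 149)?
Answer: I*√2263258475034/12371 ≈ 121.61*I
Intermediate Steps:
o(L, g) = 1/(149 + g)
I(B) = 7 + B² (I(B) = B² + 7 = 7 + B²)
s = -1316845/89 (s = -14796 - 1/(149 - 60) = -14796 - 1/89 = -1316845/89 ≈ -14796.)
√(I(-98/139) + s) = √((7 + (-98/139)²) - 1316845/89) = √((7 + 9604/19321) - 1316845/89) = √(144851/19321 - 1316845/89) = √(-25429870506/1719569) = I*√2263258475034/12371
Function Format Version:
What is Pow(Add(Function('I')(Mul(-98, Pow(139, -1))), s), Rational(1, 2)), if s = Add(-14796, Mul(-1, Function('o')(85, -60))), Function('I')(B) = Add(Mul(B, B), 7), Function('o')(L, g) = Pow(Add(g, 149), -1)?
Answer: Mul(Rational(1, 12371), I, Pow(2263258475034, Rational(1, 2))) ≈ Mul(121.61, I)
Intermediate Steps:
Function('o')(L, g) = Pow(Add(149, g), -1)
Function('I')(B) = Add(7, Pow(B, 2)) (Function('I')(B) = Add(Pow(B, 2), 7) = Add(7, Pow(B, 2)))
s = Rational(-1316845, 89) (s = Add(-14796, Mul(-1, Pow(Add(149, -60), -1))) = Add(-14796, Mul(-1, Pow(89, -1))) = Add(-14796, Mul(-1, Rational(1, 89))) = Add(-14796, Rational(-1, 89)) = Rational(-1316845, 89) ≈ -14796.)
Pow(Add(Function('I')(Mul(-98, Pow(139, -1))), s), Rational(1, 2)) = Pow(Add(Add(7, Pow(Mul(-98, Pow(139, -1)), 2)), Rational(-1316845, 89)), Rational(1, 2)) = Pow(Add(Add(7, Pow(Mul(-98, Rational(1, 139)), 2)), Rational(-1316845, 89)), Rational(1, 2)) = Pow(Add(Add(7, Pow(Rational(-98, 139), 2)), Rational(-1316845, 89)), Rational(1, 2)) = Pow(Add(Add(7, Rational(9604, 19321)), Rational(-1316845, 89)), Rational(1, 2)) = Pow(Add(Rational(144851, 19321), Rational(-1316845, 89)), Rational(1, 2)) = Pow(Rational(-25429870506, 1719569), Rational(1, 2)) = Mul(Rational(1, 12371), I, Pow(2263258475034, Rational(1, 2)))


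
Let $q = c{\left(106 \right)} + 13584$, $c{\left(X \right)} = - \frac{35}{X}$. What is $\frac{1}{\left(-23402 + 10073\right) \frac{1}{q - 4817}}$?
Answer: $- \frac{929267}{1412874} \approx -0.65771$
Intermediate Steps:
$q = \frac{1439869}{106}$ ($q = - \frac{35}{106} + 13584 = \frac{1439869}{106} \approx 13584.0$)
$\frac{1}{\left(-23402 + 10073\right) \frac{1}{q - 4817}} = \frac{1}{\left(-23402 + 10073\right) \frac{1}{\frac{1439869}{106} - 4817}} = \frac{1}{\left(-13329\right) \frac{1}{\frac{929267}{106}}} = \frac{1}{\left(-13329\right) \frac{106}{929267}} = \frac{1}{- \frac{1412874}{929267}} = - \frac{929267}{1412874}$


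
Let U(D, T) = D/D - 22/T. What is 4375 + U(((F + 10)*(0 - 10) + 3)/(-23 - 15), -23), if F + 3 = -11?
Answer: 100670/23 ≈ 4377.0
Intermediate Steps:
F = -14 (F = -3 - 11 = -14)
U(D, T) = 1 - 22/T
4375 + U(((F + 10)*(0 - 10) + 3)/(-23 - 15), -23) = 4375 + (-22 - 23)/(-23) = 4375 - 1/23*(-45) = 4375 + 45/23 = 100670/23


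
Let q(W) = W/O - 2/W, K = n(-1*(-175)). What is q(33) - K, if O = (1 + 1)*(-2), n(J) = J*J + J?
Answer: -4066697/132 ≈ -30808.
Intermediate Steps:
n(J) = J + J² (n(J) = J² + J = J + J²)
O = -4 (O = 2*(-2) = -4)
K = 30800 (K = (-1*(-175))*(1 - 1*(-175)) = 175*(1 + 175) = 175*176 = 30800)
q(W) = -2/W - W/4 (q(W) = W/(-4) - 2/W = W*(-¼) - 2/W = -W/4 - 2/W = -2/W - W/4)
q(33) - K = (-2/33 - ¼*33) - 1*30800 = (-2*1/33 - 33/4) - 30800 = (-2/33 - 33/4) - 30800 = -1097/132 - 30800 = -4066697/132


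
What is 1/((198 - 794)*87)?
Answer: -1/51852 ≈ -1.9286e-5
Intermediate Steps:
1/((198 - 794)*87) = (1/87)/(-596) = -1/596*1/87 = -1/51852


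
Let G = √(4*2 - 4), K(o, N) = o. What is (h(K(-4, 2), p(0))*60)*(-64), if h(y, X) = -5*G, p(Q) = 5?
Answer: 38400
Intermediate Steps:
G = 2 (G = √(8 - 4) = √4 = 2)
h(y, X) = -10 (h(y, X) = -5*2 = -10)
(h(K(-4, 2), p(0))*60)*(-64) = -10*60*(-64) = -600*(-64) = 38400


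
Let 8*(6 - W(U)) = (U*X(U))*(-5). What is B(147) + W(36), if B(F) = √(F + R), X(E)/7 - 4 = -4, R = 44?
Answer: 6 + √191 ≈ 19.820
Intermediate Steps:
X(E) = 0 (X(E) = 28 + 7*(-4) = 28 - 28 = 0)
W(U) = 6 (W(U) = 6 - U*0*(-5)/8 = 6 - 0*(-5) = 6 - ⅛*0 = 6 + 0 = 6)
B(F) = √(44 + F) (B(F) = √(F + 44) = √(44 + F))
B(147) + W(36) = √(44 + 147) + 6 = √191 + 6 = 6 + √191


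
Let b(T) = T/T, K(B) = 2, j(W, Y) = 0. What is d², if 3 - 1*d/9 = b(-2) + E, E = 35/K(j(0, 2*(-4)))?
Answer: 77841/4 ≈ 19460.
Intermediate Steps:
b(T) = 1
E = 35/2 ≈ 17.500
d = -279/2 (d = 27 - 9*(1 + 35/2) = 27 - 9*37/2 = 27 - 333/2 = -279/2 ≈ -139.50)
d² = (-279/2)² = 77841/4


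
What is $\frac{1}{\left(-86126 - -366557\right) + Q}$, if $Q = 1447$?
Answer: $\frac{1}{281878} \approx 3.5476 \cdot 10^{-6}$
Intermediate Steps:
$\frac{1}{\left(-86126 - -366557\right) + Q} = \frac{1}{\left(-86126 - -366557\right) + 1447} = \frac{1}{\left(-86126 + 366557\right) + 1447} = \frac{1}{280431 + 1447} = \frac{1}{281878}$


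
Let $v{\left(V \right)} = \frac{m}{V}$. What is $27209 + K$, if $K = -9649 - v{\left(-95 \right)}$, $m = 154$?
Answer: $\frac{1668354}{95} \approx 17562.0$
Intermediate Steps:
$v{\left(V \right)} = \frac{154}{V}$
$K = - \frac{916501}{95}$ ($K = -9649 - \frac{154}{-95} = -9649 - 154 \left(- \frac{1}{95}\right) = -9649 - - \frac{154}{95} = -9649 + \frac{154}{95} = - \frac{916501}{95} \approx -9647.4$)
$27209 + K = 27209 - \frac{916501}{95} = \frac{1668354}{95}$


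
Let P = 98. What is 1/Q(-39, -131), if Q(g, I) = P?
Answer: 1/98 ≈ 0.010204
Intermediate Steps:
Q(g, I) = 98
1/Q(-39, -131) = 1/98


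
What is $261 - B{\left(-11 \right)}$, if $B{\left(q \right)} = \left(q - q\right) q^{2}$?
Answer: $261$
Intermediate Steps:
$B{\left(q \right)} = 0$ ($B{\left(q \right)} = 0 q^{2} = 0$)
$261 - B{\left(-11 \right)} = 261 - 0 = 261 + 0 = 261$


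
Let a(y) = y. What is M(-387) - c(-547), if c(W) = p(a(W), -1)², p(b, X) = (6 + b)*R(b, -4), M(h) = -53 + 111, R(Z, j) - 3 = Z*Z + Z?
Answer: -26107374142395167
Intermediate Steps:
R(Z, j) = 3 + Z + Z² (R(Z, j) = 3 + (Z*Z + Z) = 3 + (Z² + Z) = 3 + (Z + Z²) = 3 + Z + Z²)
M(h) = 58
p(b, X) = (6 + b)*(3 + b + b²)
c(W) = (6 + W)²*(3 + W + W²)² (c(W) = ((6 + W)*(3 + W + W²))² = (6 + W)²*(3 + W + W²)²)
M(-387) - c(-547) = 58 - (6 - 547)²*(3 - 547 + (-547)²)² = 58 - (-541)²*(3 - 547 + 299209)² = 58 - 292681*298665² = 58 - 292681*89200782225 = 58 - 1*26107374142395225 = 58 - 26107374142395225 = -26107374142395167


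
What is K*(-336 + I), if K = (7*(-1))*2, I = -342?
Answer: 9492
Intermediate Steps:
K = -14 (K = -7*2 = -14)
K*(-336 + I) = -14*(-336 - 342) = -14*(-678) = 9492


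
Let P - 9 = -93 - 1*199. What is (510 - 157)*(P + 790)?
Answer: 178971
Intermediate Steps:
P = -283 (P = 9 + (-93 - 1*199) = 9 + (-93 - 199) = 9 - 292 = -283)
(510 - 157)*(P + 790) = (510 - 157)*(-283 + 790) = 353*507 = 178971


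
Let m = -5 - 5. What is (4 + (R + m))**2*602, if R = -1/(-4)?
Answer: 159229/8 ≈ 19904.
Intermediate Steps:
m = -10
R = 1/4 (R = -1*(-1/4) = 1/4 ≈ 0.25000)
(4 + (R + m))**2*602 = (4 + (1/4 - 10))**2*602 = (4 - 39/4)**2*602 = (-23/4)**2*602 = (529/16)*602 = 159229/8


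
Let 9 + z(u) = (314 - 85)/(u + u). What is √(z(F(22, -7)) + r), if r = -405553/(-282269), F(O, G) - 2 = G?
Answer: I*√242718260895890/2822690 ≈ 5.5193*I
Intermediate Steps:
F(O, G) = 2 + G
z(u) = -9 + 229/(2*u) (z(u) = -9 + (314 - 85)/(u + u) = -9 + 229/((2*u)) = -9 + 229*(1/(2*u)) = -9 + 229/(2*u))
r = 405553/282269 (r = -405553*(-1/282269) = 405553/282269 ≈ 1.4368)
√(z(F(22, -7)) + r) = √((-9 + 229/(2*(2 - 7))) + 405553/282269) = √((-9 + (229/2)/(-5)) + 405553/282269) = √((-9 + (229/2)*(-⅕)) + 405553/282269) = √((-9 - 229/10) + 405553/282269) = √(-319/10 + 405553/282269) = √(-85988281/2822690) = I*√242718260895890/2822690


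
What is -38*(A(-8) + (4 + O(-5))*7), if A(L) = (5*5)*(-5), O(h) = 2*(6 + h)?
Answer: 3154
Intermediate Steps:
O(h) = 12 + 2*h
A(L) = -125 (A(L) = 25*(-5) = -125)
-38*(A(-8) + (4 + O(-5))*7) = -38*(-125 + (4 + (12 + 2*(-5)))*7) = -38*(-125 + (4 + (12 - 10))*7) = -38*(-125 + (4 + 2)*7) = -38*(-125 + 6*7) = -38*(-125 + 42) = -38*(-83) = 3154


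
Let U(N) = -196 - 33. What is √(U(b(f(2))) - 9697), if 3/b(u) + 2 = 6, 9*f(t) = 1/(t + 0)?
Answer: I*√9926 ≈ 99.629*I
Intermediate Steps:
f(t) = 1/(9*t) (f(t) = 1/(9*(t + 0)) = 1/(9*t))
b(u) = ¾ (b(u) = 3/(-2 + 6) = 3/4 = 3*(¼) = ¾)
U(N) = -229
√(U(b(f(2))) - 9697) = √(-229 - 9697) = √(-9926) = I*√9926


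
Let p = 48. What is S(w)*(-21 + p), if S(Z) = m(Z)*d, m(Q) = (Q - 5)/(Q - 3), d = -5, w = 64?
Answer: -7965/61 ≈ -130.57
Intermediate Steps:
m(Q) = (-5 + Q)/(-3 + Q)
S(Z) = -5*(-5 + Z)/(-3 + Z) (S(Z) = ((-5 + Z)/(-3 + Z))*(-5) = -5*(-5 + Z)/(-3 + Z))
S(w)*(-21 + p) = (5*(5 - 1*64)/(-3 + 64))*(-21 + 48) = (5*(5 - 64)/61)*27 = (5*(1/61)*(-59))*27 = -295/61*27 = -7965/61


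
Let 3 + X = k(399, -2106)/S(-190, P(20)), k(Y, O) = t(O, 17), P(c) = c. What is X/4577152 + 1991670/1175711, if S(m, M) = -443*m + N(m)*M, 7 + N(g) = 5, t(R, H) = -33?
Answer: 766943617348161447/452737851260207360 ≈ 1.6940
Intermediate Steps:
N(g) = -2 (N(g) = -7 + 5 = -2)
k(Y, O) = -33
S(m, M) = -443*m - 2*M
X = -252423/84130 (X = -3 - 33/(-443*(-190) - 2*20) = -3 - 33/(84170 - 40) = -3 - 33/84130 = -252423/84130 ≈ -3.0004)
X/4577152 + 1991670/1175711 = -252423/84130/4577152 + 1991670/1175711 = -252423/84130*1/4577152 + 1991670*(1/1175711) = -252423/385075797760 + 1991670/1175711 = 766943617348161447/452737851260207360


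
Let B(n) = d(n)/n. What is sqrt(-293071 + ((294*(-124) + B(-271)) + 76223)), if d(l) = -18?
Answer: I*sqrt(18602894186)/271 ≈ 503.29*I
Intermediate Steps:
B(n) = -18/n
sqrt(-293071 + ((294*(-124) + B(-271)) + 76223)) = sqrt(-293071 + ((294*(-124) - 18/(-271)) + 76223)) = sqrt(-293071 + ((-36456 - 18*(-1/271)) + 76223)) = sqrt(-293071 + ((-36456 + 18/271) + 76223)) = sqrt(-293071 + (-9879558/271 + 76223)) = sqrt(-293071 + 10776875/271) = sqrt(-68645366/271) = I*sqrt(18602894186)/271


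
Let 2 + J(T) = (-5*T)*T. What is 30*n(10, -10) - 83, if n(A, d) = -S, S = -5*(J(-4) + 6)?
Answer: -11483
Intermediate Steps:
J(T) = -2 - 5*T² (J(T) = -2 + (-5*T)*T = -2 - 5*T²)
S = 380 (S = -5*((-2 - 5*(-4)²) + 6) = -5*((-2 - 5*16) + 6) = -5*((-2 - 80) + 6) = -5*(-82 + 6) = -5*(-76) = 380)
n(A, d) = -380 (n(A, d) = -1*380 = -380)
30*n(10, -10) - 83 = 30*(-380) - 83 = -11400 - 83 = -11483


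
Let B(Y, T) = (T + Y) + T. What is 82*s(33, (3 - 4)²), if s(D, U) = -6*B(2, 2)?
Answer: -2952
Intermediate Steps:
B(Y, T) = Y + 2*T
s(D, U) = -36 (s(D, U) = -6*(2 + 2*2) = -6*(2 + 4) = -6*6 = -36)
82*s(33, (3 - 4)²) = 82*(-36) = -2952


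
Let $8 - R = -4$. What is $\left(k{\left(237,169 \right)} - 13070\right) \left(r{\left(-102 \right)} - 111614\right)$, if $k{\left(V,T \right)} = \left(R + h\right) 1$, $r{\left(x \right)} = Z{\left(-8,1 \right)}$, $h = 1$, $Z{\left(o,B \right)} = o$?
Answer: $1457448454$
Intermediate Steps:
$R = 12$ ($R = 8 - -4 = 8 + 4 = 12$)
$r{\left(x \right)} = -8$
$k{\left(V,T \right)} = 13$ ($k{\left(V,T \right)} = \left(12 + 1\right) 1 = 13 \cdot 1 = 13$)
$\left(k{\left(237,169 \right)} - 13070\right) \left(r{\left(-102 \right)} - 111614\right) = \left(13 - 13070\right) \left(-8 - 111614\right) = \left(-13057\right) \left(-111622\right) = 1457448454$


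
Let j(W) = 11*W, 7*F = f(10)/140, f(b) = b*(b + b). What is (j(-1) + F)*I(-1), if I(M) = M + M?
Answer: 1058/49 ≈ 21.592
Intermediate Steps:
I(M) = 2*M
f(b) = 2*b² (f(b) = b*(2*b) = 2*b²)
F = 10/49 (F = ((2*10²)/140)/7 = ((2*100)*(1/140))/7 = (200*(1/140))/7 = (⅐)*(10/7) = 10/49 ≈ 0.20408)
(j(-1) + F)*I(-1) = (11*(-1) + 10/49)*(2*(-1)) = (-11 + 10/49)*(-2) = -529/49*(-2) = 1058/49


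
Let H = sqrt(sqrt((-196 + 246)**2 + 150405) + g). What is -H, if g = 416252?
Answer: -sqrt(416252 + sqrt(152905)) ≈ -645.48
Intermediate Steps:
H = sqrt(416252 + sqrt(152905)) (H = sqrt(sqrt((-196 + 246)**2 + 150405) + 416252) = sqrt(sqrt(50**2 + 150405) + 416252) = sqrt(sqrt(2500 + 150405) + 416252) = sqrt(sqrt(152905) + 416252) = sqrt(416252 + sqrt(152905)) ≈ 645.48)
-H = -sqrt(416252 + sqrt(152905))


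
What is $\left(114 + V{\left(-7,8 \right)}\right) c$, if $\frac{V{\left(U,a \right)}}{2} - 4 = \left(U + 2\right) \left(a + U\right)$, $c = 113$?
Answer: $12656$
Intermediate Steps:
$V{\left(U,a \right)} = 8 + 2 \left(2 + U\right) \left(U + a\right)$ ($V{\left(U,a \right)} = 8 + 2 \left(U + 2\right) \left(a + U\right) = 8 + 2 \left(2 + U\right) \left(U + a\right)$)
$\left(114 + V{\left(-7,8 \right)}\right) c = \left(114 + \left(8 + 2 \left(-7\right)^{2} + 4 \left(-7\right) + 4 \cdot 8 + 2 \left(-7\right) 8\right)\right) 113 = \left(114 + \left(8 + 2 \cdot 49 - 28 + 32 - 112\right)\right) 113 = \left(114 + \left(8 + 98 - 28 + 32 - 112\right)\right) 113 = \left(114 - 2\right) 113 = 112 \cdot 113 = 12656$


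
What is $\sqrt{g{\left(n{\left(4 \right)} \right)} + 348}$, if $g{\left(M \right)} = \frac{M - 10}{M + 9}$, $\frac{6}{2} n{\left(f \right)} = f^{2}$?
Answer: $\frac{5 \sqrt{25714}}{43} \approx 18.646$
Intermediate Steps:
$n{\left(f \right)} = \frac{f^{2}}{3}$
$g{\left(M \right)} = \frac{-10 + M}{9 + M}$
$\sqrt{g{\left(n{\left(4 \right)} \right)} + 348} = \sqrt{\frac{-10 + \frac{4^{2}}{3}}{9 + \frac{4^{2}}{3}} + 348} = \sqrt{\frac{-10 + \frac{1}{3} \cdot 16}{9 + \frac{1}{3} \cdot 16} + 348} = \sqrt{\frac{-10 + \frac{16}{3}}{9 + \frac{16}{3}} + 348} = \sqrt{\frac{1}{\frac{43}{3}} \left(- \frac{14}{3}\right) + 348} = \sqrt{\frac{3}{43} \left(- \frac{14}{3}\right) + 348} = \sqrt{- \frac{14}{43} + 348} = \sqrt{\frac{14950}{43}} = \frac{5 \sqrt{25714}}{43}$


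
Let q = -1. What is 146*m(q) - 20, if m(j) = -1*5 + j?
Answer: -896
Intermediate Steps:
m(j) = -5 + j
146*m(q) - 20 = 146*(-5 - 1) - 20 = 146*(-6) - 20 = -876 - 20 = -896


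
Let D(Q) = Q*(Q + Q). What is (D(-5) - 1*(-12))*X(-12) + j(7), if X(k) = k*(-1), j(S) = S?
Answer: 751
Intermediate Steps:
D(Q) = 2*Q² (D(Q) = Q*(2*Q) = 2*Q²)
X(k) = -k
(D(-5) - 1*(-12))*X(-12) + j(7) = (2*(-5)² - 1*(-12))*(-1*(-12)) + 7 = (2*25 + 12)*12 + 7 = (50 + 12)*12 + 7 = 62*12 + 7 = 744 + 7 = 751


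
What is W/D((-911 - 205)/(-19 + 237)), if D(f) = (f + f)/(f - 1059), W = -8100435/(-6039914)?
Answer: 104395706135/748949336 ≈ 139.39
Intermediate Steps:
W = 8100435/6039914 (W = -8100435*(-1/6039914) = 8100435/6039914 ≈ 1.3412)
D(f) = 2*f/(-1059 + f) (D(f) = (2*f)/(-1059 + f) = 2*f/(-1059 + f))
W/D((-911 - 205)/(-19 + 237)) = 8100435/(6039914*((2*((-911 - 205)/(-19 + 237))/(-1059 + (-911 - 205)/(-19 + 237))))) = 8100435/(6039914*((2*(-1116/218)/(-1059 - 1116/218)))) = 8100435/(6039914*((2*(-1116*1/218)/(-1059 - 1116*1/218)))) = 8100435/(6039914*((2*(-558/109)/(-1059 - 558/109)))) = 8100435/(6039914*((2*(-558/109)/(-115989/109)))) = 8100435/(6039914*((2*(-558/109)*(-109/115989)))) = 8100435/(6039914*(372/38663)) = (8100435/6039914)*(38663/372) = 104395706135/748949336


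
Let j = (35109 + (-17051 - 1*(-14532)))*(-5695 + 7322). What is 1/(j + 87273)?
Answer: 1/53111203 ≈ 1.8828e-8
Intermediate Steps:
j = 53023930 (j = (35109 + (-17051 + 14532))*1627 = (35109 - 2519)*1627 = 32590*1627 = 53023930)
1/(j + 87273) = 1/(53023930 + 87273) = 1/53111203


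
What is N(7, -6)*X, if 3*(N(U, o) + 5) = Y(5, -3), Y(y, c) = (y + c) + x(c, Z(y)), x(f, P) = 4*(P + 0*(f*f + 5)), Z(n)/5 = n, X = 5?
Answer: 145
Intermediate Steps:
Z(n) = 5*n
x(f, P) = 4*P (x(f, P) = 4*(P + 0*(f**2 + 5)) = 4*(P + 0*(5 + f**2)) = 4*(P + 0) = 4*P)
Y(y, c) = c + 21*y (Y(y, c) = (y + c) + 4*(5*y) = (c + y) + 20*y = c + 21*y)
N(U, o) = 29 (N(U, o) = -5 + (-3 + 21*5)/3 = -5 + (-3 + 105)/3 = -5 + (1/3)*102 = -5 + 34 = 29)
N(7, -6)*X = 29*5 = 145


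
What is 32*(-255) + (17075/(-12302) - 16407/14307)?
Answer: -478881532393/58668238 ≈ -8162.5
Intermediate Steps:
32*(-255) + (17075/(-12302) - 16407/14307) = -8160 + (17075*(-1/12302) - 16407*1/14307) = -8160 + (-17075/12302 - 5469/4769) = -8160 - 148710313/58668238 = -478881532393/58668238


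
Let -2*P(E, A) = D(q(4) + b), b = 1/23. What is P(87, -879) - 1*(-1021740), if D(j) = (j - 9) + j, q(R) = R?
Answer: 47000061/46 ≈ 1.0217e+6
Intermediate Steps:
b = 1/23 ≈ 0.043478
D(j) = -9 + 2*j (D(j) = (-9 + j) + j = -9 + 2*j)
P(E, A) = 21/46 (P(E, A) = -(-9 + 2*(4 + 1/23))/2 = -(-9 + 2*(93/23))/2 = -(-9 + 186/23)/2 = -½*(-21/23) = 21/46)
P(87, -879) - 1*(-1021740) = 21/46 - 1*(-1021740) = 21/46 + 1021740 = 47000061/46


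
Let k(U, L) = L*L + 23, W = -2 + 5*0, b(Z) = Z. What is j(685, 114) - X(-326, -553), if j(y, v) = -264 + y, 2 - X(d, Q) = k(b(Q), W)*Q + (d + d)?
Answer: -15164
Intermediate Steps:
W = -2 (W = -2 + 0 = -2)
k(U, L) = 23 + L² (k(U, L) = L² + 23 = 23 + L²)
X(d, Q) = 2 - 27*Q - 2*d (X(d, Q) = 2 - ((23 + (-2)²)*Q + (d + d)) = 2 - ((23 + 4)*Q + 2*d) = 2 - (27*Q + 2*d) = 2 - (2*d + 27*Q) = 2 + (-27*Q - 2*d) = 2 - 27*Q - 2*d)
j(685, 114) - X(-326, -553) = (-264 + 685) - (2 - 27*(-553) - 2*(-326)) = 421 - (2 + 14931 + 652) = 421 - 1*15585 = 421 - 15585 = -15164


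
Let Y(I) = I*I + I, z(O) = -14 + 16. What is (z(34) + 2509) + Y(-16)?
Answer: 2751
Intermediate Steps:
z(O) = 2
Y(I) = I + I² (Y(I) = I² + I = I + I²)
(z(34) + 2509) + Y(-16) = (2 + 2509) - 16*(1 - 16) = 2511 - 16*(-15) = 2511 + 240 = 2751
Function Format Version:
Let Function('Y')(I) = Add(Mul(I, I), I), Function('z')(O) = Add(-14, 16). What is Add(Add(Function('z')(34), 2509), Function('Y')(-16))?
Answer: 2751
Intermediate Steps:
Function('z')(O) = 2
Function('Y')(I) = Add(I, Pow(I, 2)) (Function('Y')(I) = Add(Pow(I, 2), I) = Add(I, Pow(I, 2)))
Add(Add(Function('z')(34), 2509), Function('Y')(-16)) = Add(Add(2, 2509), Mul(-16, Add(1, -16))) = Add(2511, Mul(-16, -15)) = Add(2511, 240) = 2751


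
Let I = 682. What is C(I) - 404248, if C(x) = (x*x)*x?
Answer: 316810320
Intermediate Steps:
C(x) = x³ (C(x) = x²*x = x³)
C(I) - 404248 = 682³ - 404248 = 317214568 - 404248 = 316810320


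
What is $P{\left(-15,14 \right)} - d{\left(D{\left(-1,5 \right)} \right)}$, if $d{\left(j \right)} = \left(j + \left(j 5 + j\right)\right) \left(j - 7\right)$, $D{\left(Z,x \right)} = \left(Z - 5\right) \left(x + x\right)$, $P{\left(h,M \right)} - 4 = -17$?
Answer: $-28153$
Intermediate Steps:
$P{\left(h,M \right)} = -13$ ($P{\left(h,M \right)} = 4 - 17 = -13$)
$D{\left(Z,x \right)} = 2 x \left(-5 + Z\right)$ ($D{\left(Z,x \right)} = \left(-5 + Z\right) 2 x = 2 x \left(-5 + Z\right)$)
$d{\left(j \right)} = 7 j \left(-7 + j\right)$ ($d{\left(j \right)} = \left(j + \left(5 j + j\right)\right) \left(-7 + j\right) = \left(j + 6 j\right) \left(-7 + j\right) = 7 j \left(-7 + j\right)$)
$P{\left(-15,14 \right)} - d{\left(D{\left(-1,5 \right)} \right)} = -13 - 7 \cdot 2 \cdot 5 \left(-5 - 1\right) \left(-7 + 2 \cdot 5 \left(-5 - 1\right)\right) = -13 - 7 \cdot 2 \cdot 5 \left(-6\right) \left(-7 + 2 \cdot 5 \left(-6\right)\right) = -13 - 7 \left(-60\right) \left(-7 - 60\right) = -13 - 7 \left(-60\right) \left(-67\right) = -13 - 28140 = -28153$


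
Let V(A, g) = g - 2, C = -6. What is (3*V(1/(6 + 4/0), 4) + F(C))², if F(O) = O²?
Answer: 1764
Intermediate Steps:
V(A, g) = -2 + g
(3*V(1/(6 + 4/0), 4) + F(C))² = (3*(-2 + 4) + (-6)²)² = (3*2 + 36)² = (6 + 36)² = 42² = 1764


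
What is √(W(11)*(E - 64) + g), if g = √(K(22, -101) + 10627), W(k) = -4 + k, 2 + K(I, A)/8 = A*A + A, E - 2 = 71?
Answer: √(63 + √91411) ≈ 19.114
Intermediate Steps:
E = 73 (E = 2 + 71 = 73)
K(I, A) = -16 + 8*A + 8*A² (K(I, A) = -16 + 8*(A*A + A) = -16 + 8*(A² + A) = -16 + 8*(A + A²) = -16 + (8*A + 8*A²) = -16 + 8*A + 8*A²)
g = √91411 (g = √((-16 + 8*(-101) + 8*(-101)²) + 10627) = √((-16 - 808 + 8*10201) + 10627) = √((-16 - 808 + 81608) + 10627) = √(80784 + 10627) = √91411 ≈ 302.34)
√(W(11)*(E - 64) + g) = √((-4 + 11)*(73 - 64) + √91411) = √(7*9 + √91411) = √(63 + √91411)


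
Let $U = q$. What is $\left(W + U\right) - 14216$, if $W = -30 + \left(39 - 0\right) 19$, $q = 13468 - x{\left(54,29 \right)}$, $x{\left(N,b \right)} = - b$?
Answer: $-8$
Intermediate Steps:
$q = 13497$ ($q = 13468 - \left(-1\right) 29 = 13468 - -29 = 13468 + 29 = 13497$)
$W = 711$ ($W = -30 + \left(39 + 0\right) 19 = -30 + 39 \cdot 19 = -30 + 741 = 711$)
$U = 13497$
$\left(W + U\right) - 14216 = \left(711 + 13497\right) - 14216 = 14208 - 14216 = -8$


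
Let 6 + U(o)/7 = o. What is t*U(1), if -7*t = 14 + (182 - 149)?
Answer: 235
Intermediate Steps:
U(o) = -42 + 7*o
t = -47/7 (t = -(14 + (182 - 149))/7 = -(14 + 33)/7 = -1/7*47 = -47/7 ≈ -6.7143)
t*U(1) = -47*(-42 + 7*1)/7 = -47*(-42 + 7)/7 = -47/7*(-35) = 235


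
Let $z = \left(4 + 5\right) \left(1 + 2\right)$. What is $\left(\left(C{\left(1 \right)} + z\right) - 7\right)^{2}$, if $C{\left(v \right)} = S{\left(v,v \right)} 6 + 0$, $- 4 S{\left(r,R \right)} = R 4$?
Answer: $196$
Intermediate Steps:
$z = 27$ ($z = 9 \cdot 3 = 27$)
$S{\left(r,R \right)} = - R$ ($S{\left(r,R \right)} = - \frac{R 4}{4} = - \frac{4 R}{4} = - R$)
$C{\left(v \right)} = - 6 v$ ($C{\left(v \right)} = - v 6 + 0 = - 6 v + 0 = - 6 v$)
$\left(\left(C{\left(1 \right)} + z\right) - 7\right)^{2} = \left(\left(\left(-6\right) 1 + 27\right) - 7\right)^{2} = \left(\left(-6 + 27\right) - 7\right)^{2} = \left(21 - 7\right)^{2} = 14^{2} = 196$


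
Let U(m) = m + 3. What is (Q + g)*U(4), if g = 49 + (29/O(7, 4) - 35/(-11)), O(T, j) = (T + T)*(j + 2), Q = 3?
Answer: 51307/132 ≈ 388.69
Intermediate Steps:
O(T, j) = 2*T*(2 + j) (O(T, j) = (2*T)*(2 + j) = 2*T*(2 + j))
U(m) = 3 + m
g = 48535/924 (g = 49 + (29/((2*7*(2 + 4))) - 35/(-11)) = 49 + (29/((2*7*6)) - 35*(-1/11)) = 49 + (29/84 + 35/11) = 49 + 3259/924 = 48535/924 ≈ 52.527)
(Q + g)*U(4) = (3 + 48535/924)*(3 + 4) = (51307/924)*7 = 51307/132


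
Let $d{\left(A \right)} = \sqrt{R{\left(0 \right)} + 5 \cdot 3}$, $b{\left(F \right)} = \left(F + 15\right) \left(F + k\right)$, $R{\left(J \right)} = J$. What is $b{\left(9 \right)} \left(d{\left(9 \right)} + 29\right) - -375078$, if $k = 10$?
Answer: $388302 + 456 \sqrt{15} \approx 3.9007 \cdot 10^{5}$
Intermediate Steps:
$b{\left(F \right)} = \left(10 + F\right) \left(15 + F\right)$ ($b{\left(F \right)} = \left(F + 15\right) \left(F + 10\right) = \left(15 + F\right) \left(10 + F\right) = \left(10 + F\right) \left(15 + F\right)$)
$d{\left(A \right)} = \sqrt{15}$ ($d{\left(A \right)} = \sqrt{0 + 5 \cdot 3} = \sqrt{0 + 15} = \sqrt{15}$)
$b{\left(9 \right)} \left(d{\left(9 \right)} + 29\right) - -375078 = \left(150 + 9^{2} + 25 \cdot 9\right) \left(\sqrt{15} + 29\right) - -375078 = \left(150 + 81 + 225\right) \left(29 + \sqrt{15}\right) + 375078 = 456 \left(29 + \sqrt{15}\right) + 375078 = \left(13224 + 456 \sqrt{15}\right) + 375078 = 388302 + 456 \sqrt{15}$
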